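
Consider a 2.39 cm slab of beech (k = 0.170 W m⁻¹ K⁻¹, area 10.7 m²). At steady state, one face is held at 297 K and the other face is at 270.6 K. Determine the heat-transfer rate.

Q = 2010 W

Q = kA·ΔT/L = 0.170 × 10.7 × |297 K − 270.6 K| / 0.0239 = 2010 W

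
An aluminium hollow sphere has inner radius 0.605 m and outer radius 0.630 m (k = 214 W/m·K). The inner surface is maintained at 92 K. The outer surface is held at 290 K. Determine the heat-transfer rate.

Q = 4πk·ΔT/(1/r₁ − 1/r₂) = 4π × 214 × 198 / (1/0.605 − 1/0.630) = 8.12×10^6 W

Q = 8.12×10^6 W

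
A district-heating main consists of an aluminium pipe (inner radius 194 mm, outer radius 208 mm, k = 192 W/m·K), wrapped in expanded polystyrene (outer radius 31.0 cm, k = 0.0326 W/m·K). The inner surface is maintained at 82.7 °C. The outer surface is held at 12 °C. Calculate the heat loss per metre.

Q' = 36.3 W/m

Resistance network (inner→outer):
  R'_aluminium = ln(0.208/0.194)/(2πk) = 0.06968/(2π·192) = 5.776×10^-5 m·K/W
  R'_expanded polystyrene = ln(0.310/0.208)/(2πk) = 0.3990/(2π·0.0326) = 1.948 m·K/W
ΣR = 5.776×10^-5 + 1.948 = 1.948 m·K/W
Q' = ΔT/ΣR = (82.7 °C − 12 °C)/1.948 = 36.3 W/m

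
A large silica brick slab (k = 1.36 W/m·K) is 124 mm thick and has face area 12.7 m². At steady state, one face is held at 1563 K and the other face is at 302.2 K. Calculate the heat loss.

Q = 1.76×10^5 W

Q = kA·ΔT/L = 1.36 × 12.7 × |1563 K − 302.2 K| / 0.124 = 1.76×10^5 W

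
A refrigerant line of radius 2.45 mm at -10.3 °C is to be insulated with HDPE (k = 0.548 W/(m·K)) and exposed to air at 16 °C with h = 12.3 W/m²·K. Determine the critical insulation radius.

For a cylinder, r_cr = k_ins/h = 0.548/12.3 = 0.0446 m = 4.46 cm

r_cr = 4.46 cm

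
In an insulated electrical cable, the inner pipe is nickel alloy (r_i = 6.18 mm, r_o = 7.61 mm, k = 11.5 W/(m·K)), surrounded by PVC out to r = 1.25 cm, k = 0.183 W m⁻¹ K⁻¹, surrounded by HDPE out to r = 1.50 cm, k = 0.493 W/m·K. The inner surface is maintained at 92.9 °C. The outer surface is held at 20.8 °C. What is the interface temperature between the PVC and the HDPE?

T = 29.4 °C

Series thermal resistances, inner to outer:
  R'_nickel alloy = ln(0.00761/0.00618)/(2πk) = 0.2081/(2π·11.5) = 0.002881 m·K/W
  R'_PVC = ln(0.0125/0.00761)/(2πk) = 0.4963/(2π·0.183) = 0.4316 m·K/W
  R'_HDPE = ln(0.0150/0.0125)/(2πk) = 0.1823/(2π·0.493) = 0.05886 m·K/W
ΣR = 0.002881 + 0.4316 + 0.05886 = 0.4933 m·K/W
Q' = ΔT/ΣR = (92.9 °C − 20.8 °C)/0.4933 = 146.2 W/m
From the inner boundary to the PVC/HDPE interface, ΣR_partial = 0.4345 m·K/W.
T_interface = T_in − Q'·ΣR_partial = 92.9 °C − (146.2)(0.4345) = 29.4 °C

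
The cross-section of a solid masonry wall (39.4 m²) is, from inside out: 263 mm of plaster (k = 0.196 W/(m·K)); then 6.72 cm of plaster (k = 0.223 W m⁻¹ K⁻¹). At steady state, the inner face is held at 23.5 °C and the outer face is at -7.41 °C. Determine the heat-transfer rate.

Q = 741 W

Resistance network (inner→outer):
  R_plaster = L/(kA) = 0.263/(0.196·39.4) = 0.03406 K/W
  R_plaster = L/(kA) = 0.0672/(0.223·39.4) = 0.007648 K/W
ΣR = 0.03406 + 0.007648 = 0.04171 K/W
Q = ΔT/ΣR = (23.5 °C − -7.41 °C)/0.04171 = 741 W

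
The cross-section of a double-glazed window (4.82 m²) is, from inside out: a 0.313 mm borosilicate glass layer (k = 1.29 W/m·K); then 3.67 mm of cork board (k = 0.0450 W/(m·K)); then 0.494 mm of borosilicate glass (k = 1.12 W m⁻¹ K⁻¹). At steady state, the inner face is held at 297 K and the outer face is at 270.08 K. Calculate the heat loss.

Q = 1580 W

Resistance network (inner→outer):
  R_borosilicate glass = L/(kA) = 3.13×10^-4/(1.29·4.82) = 5.034×10^-5 K/W
  R_cork board = L/(kA) = 0.00367/(0.0450·4.82) = 0.01692 K/W
  R_borosilicate glass = L/(kA) = 4.94×10^-4/(1.12·4.82) = 9.151×10^-5 K/W
ΣR = 5.034×10^-5 + 0.01692 + 9.151×10^-5 = 0.01706 K/W
Q = ΔT/ΣR = (297 K − 270.08 K)/0.01706 = 1580 W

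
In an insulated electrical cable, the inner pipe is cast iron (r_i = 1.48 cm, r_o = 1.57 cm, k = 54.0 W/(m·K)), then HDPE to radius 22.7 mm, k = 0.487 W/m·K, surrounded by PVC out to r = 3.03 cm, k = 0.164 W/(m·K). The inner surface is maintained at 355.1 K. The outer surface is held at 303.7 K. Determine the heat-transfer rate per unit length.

Q' = 128 W/m

Treat each layer as a resistance in series:
  R'_cast iron = ln(0.0157/0.0148)/(2πk) = 0.05903/(2π·54.0) = 1.740×10^-4 m·K/W
  R'_HDPE = ln(0.0227/0.0157)/(2πk) = 0.3687/(2π·0.487) = 0.1205 m·K/W
  R'_PVC = ln(0.0303/0.0227)/(2πk) = 0.2888/(2π·0.164) = 0.2803 m·K/W
ΣR = 1.740×10^-4 + 0.1205 + 0.2803 = 0.4010 m·K/W
Q' = ΔT/ΣR = (355.1 K − 303.7 K)/0.4010 = 128 W/m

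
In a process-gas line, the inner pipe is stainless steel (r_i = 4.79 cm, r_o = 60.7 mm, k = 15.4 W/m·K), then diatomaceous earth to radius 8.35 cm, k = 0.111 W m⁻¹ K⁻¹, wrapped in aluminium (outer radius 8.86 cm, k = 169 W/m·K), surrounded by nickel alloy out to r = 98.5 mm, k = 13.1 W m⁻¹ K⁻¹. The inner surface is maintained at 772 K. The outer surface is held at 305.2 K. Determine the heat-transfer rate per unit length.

Resistance network (inner→outer):
  R'_stainless steel = ln(0.0607/0.0479)/(2πk) = 0.2368/(2π·15.4) = 0.002448 m·K/W
  R'_diatomaceous earth = ln(0.0835/0.0607)/(2πk) = 0.3189/(2π·0.111) = 0.4573 m·K/W
  R'_aluminium = ln(0.0886/0.0835)/(2πk) = 0.05929/(2π·169) = 5.583×10^-5 m·K/W
  R'_nickel alloy = ln(0.0985/0.0886)/(2πk) = 0.1059/(2π·13.1) = 0.001287 m·K/W
ΣR = 0.002448 + 0.4573 + 5.583×10^-5 + 0.001287 = 0.4611 m·K/W
Q' = ΔT/ΣR = (772 K − 305.2 K)/0.4611 = 1010 W/m

Q' = 1010 W/m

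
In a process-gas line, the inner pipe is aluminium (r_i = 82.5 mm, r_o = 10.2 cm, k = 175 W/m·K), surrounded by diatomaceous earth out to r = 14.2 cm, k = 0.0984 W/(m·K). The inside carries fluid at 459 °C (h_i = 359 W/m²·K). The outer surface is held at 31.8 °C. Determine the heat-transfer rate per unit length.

Resistance network (inner→outer):
  R'_conv,in = 1/(2πr h) = 1/(2π·0.0825·359) = 0.005374 m·K/W
  R'_aluminium = ln(0.102/0.0825)/(2πk) = 0.2122/(2π·175) = 1.930×10^-4 m·K/W
  R'_diatomaceous earth = ln(0.142/0.102)/(2πk) = 0.3309/(2π·0.0984) = 0.5351 m·K/W
ΣR = 0.005374 + 1.930×10^-4 + 0.5351 = 0.5407 m·K/W
Q' = ΔT/ΣR = (459 °C − 31.8 °C)/0.5407 = 790 W/m

Q' = 790 W/m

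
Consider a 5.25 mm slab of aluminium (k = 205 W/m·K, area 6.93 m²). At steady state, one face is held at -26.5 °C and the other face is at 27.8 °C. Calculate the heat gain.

Q = 14700 kW

Q = kA·ΔT/L = 205 × 6.93 × |-26.5 °C − 27.8 °C| / 0.00525 = 1.47×10^7 W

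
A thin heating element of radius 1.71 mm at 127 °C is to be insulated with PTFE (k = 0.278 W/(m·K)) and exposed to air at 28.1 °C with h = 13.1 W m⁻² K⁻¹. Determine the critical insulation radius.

r_cr = 2.12 cm

For a cylinder, r_cr = k_ins/h = 0.278/13.1 = 0.0212 m = 2.12 cm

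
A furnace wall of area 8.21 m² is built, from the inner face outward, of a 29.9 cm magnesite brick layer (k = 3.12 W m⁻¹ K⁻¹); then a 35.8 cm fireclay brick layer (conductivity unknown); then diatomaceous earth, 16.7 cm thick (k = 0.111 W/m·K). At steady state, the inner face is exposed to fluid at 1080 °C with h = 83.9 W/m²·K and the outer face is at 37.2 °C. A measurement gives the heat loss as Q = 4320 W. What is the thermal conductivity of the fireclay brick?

k = 0.969 W/m·K

ΣR = ΔT/Q = |1080 − 37.2|/4320 = 0.2414 K/W
Known resistances:
  R_conv,in = 1/(hA) = 1/(83.9·8.21) = 0.001452 K/W
  R_magnesite brick = L/(kA) = 0.299/(3.12·8.21) = 0.01167 K/W
  R_diatomaceous earth = L/(kA) = 0.167/(0.111·8.21) = 0.1833 K/W
R_fireclay brick = ΣR − ΣR_known = 0.2414 − 0.1964 = 0.04500 K/W
L/(kA) = 0.04500 ⇒ k = 0.358/(0.04500·8.21) = 0.969 W/m·K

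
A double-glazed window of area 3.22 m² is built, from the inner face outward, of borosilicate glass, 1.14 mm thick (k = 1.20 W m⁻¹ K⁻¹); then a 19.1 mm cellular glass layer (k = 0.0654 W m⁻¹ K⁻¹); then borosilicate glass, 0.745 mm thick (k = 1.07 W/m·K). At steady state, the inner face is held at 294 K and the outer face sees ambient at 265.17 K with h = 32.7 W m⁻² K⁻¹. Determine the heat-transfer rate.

Q = 286 W

Series thermal resistances, inner to outer:
  R_borosilicate glass = L/(kA) = 0.00114/(1.20·3.22) = 2.950×10^-4 K/W
  R_cellular glass = L/(kA) = 0.0191/(0.0654·3.22) = 0.09070 K/W
  R_borosilicate glass = L/(kA) = 7.45×10^-4/(1.07·3.22) = 2.162×10^-4 K/W
  R_conv,out = 1/(hA) = 1/(32.7·3.22) = 0.009497 K/W
ΣR = 2.950×10^-4 + 0.09070 + 2.162×10^-4 + 0.009497 = 0.1007 K/W
Q = ΔT/ΣR = (294 K − 265.17 K)/0.1007 = 286 W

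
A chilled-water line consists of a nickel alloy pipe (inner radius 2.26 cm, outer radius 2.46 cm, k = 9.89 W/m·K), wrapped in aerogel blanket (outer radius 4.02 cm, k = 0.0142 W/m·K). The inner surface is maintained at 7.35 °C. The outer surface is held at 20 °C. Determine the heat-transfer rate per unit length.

Treat each layer as a resistance in series:
  R'_nickel alloy = ln(0.0246/0.0226)/(2πk) = 0.08480/(2π·9.89) = 0.001365 m·K/W
  R'_aerogel blanket = ln(0.0402/0.0246)/(2πk) = 0.4911/(2π·0.0142) = 5.505 m·K/W
ΣR = 0.001365 + 5.505 = 5.506 m·K/W
Q' = ΔT/ΣR = (7.35 °C − 20 °C)/5.506 = -2.30 W/m
(Negative Q' ⇒ heat flows inward; heat gain = 2.30 W/m.)

Q' = 2.30 W/m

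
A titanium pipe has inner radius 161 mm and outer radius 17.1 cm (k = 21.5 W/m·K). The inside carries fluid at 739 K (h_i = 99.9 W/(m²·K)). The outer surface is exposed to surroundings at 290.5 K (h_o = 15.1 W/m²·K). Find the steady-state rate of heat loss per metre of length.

Treat each layer as a resistance in series:
  R'_conv,in = 1/(2πr h) = 1/(2π·0.161·99.9) = 0.009895 m·K/W
  R'_titanium = ln(0.171/0.161)/(2πk) = 0.06026/(2π·21.5) = 4.461×10^-4 m·K/W
  R'_conv,out = 1/(2πr h) = 1/(2π·0.171·15.1) = 0.06164 m·K/W
ΣR = 0.009895 + 4.461×10^-4 + 0.06164 = 0.07198 m·K/W
Q' = ΔT/ΣR = (739 K − 290.5 K)/0.07198 = 6230 W/m

Q' = 6.23 kW/m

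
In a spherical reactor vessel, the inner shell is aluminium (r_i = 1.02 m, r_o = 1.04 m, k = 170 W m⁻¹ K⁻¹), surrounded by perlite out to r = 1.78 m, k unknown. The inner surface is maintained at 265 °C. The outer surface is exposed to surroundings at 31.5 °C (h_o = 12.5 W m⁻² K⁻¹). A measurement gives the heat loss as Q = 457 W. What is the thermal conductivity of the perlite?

ΣR = ΔT/Q = |265 − 31.5|/457 = 0.5109 K/W
Known resistances:
  R_aluminium = (1/1.02 − 1/1.04)/(4πk) = 0.01885/(4π·170) = 8.825×10^-6 K/W
  R_conv,out = 1/(4πr²h) = 1/(4π·1.78²·12.5) = 0.002009 K/W
R_perlite = ΣR − ΣR_known = 0.5109 − 0.002018 = 0.5089 K/W
(1/r₁−1/r₂)/(4πk) = 0.5089 ⇒ k = 0.3997/(4π·0.5089) = 0.0625 W/m·K

k = 0.0625 W/m·K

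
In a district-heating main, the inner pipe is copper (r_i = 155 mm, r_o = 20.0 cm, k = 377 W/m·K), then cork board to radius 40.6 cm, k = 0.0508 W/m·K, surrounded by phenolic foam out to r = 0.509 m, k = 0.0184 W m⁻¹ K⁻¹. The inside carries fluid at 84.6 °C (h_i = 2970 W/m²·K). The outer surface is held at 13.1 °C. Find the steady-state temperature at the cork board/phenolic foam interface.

Resistance network (inner→outer):
  R'_conv,in = 1/(2πr h) = 1/(2π·0.155·2970) = 3.457×10^-4 m·K/W
  R'_copper = ln(0.200/0.155)/(2πk) = 0.2549/(2π·377) = 1.076×10^-4 m·K/W
  R'_cork board = ln(0.406/0.200)/(2πk) = 0.7080/(2π·0.0508) = 2.218 m·K/W
  R'_phenolic foam = ln(0.509/0.406)/(2πk) = 0.2261/(2π·0.0184) = 1.956 m·K/W
ΣR = 3.457×10^-4 + 1.076×10^-4 + 2.218 + 1.956 = 4.174 m·K/W
Q' = ΔT/ΣR = (84.6 °C − 13.1 °C)/4.174 = 17.13 W/m
From the inner boundary to the cork board/phenolic foam interface, ΣR_partial = 2.218 m·K/W.
T_interface = T_in − Q'·ΣR_partial = 84.6 °C − (17.13)(2.218) = 46.6 °C

T = 46.6 °C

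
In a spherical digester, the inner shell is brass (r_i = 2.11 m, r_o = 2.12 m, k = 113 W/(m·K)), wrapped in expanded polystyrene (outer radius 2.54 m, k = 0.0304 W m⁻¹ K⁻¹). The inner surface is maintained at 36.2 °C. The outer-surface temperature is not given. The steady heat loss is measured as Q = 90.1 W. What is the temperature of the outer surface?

T_out = 17.8 °C

Series resistances:
  R_brass = (1/2.11 − 1/2.12)/(4πk) = 0.002236/(4π·113) = 1.574×10^-6 K/W
  R_expanded polystyrene = (1/2.12 − 1/2.54)/(4πk) = 0.07800/(4π·0.0304) = 0.2042 K/W
ΣR = 0.2042 K/W
ΔT = Q·ΣR = 90.1 × 0.2042 = 18.40 K
Heat flows outward, so T_out = T_in − ΔT = 36.2 − 18.40 = 17.8 °C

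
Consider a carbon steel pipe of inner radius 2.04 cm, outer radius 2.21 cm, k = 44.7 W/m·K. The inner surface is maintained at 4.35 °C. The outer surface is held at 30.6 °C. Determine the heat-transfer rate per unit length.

Q' = 2πk·ΔT/ln(r₂/r₁) = 2π × 44.7 × 26.25 / ln(0.0221/0.0204) = 92100 W/m

Q' = 92.1 kW/m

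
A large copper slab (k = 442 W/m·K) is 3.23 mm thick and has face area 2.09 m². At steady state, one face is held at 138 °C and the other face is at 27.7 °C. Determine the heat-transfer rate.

Q = kA·ΔT/L = 442 × 2.09 × |138 °C − 27.7 °C| / 0.00323 = 3.15×10^7 W

Q = 31500 kW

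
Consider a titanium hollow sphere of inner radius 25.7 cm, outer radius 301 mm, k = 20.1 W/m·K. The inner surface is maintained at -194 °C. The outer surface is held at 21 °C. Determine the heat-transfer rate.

Q = 4πk·ΔT/(1/r₁ − 1/r₂) = 4π × 20.1 × 215 / (1/0.257 − 1/0.301) = 95500 W

Q = 95.5 kW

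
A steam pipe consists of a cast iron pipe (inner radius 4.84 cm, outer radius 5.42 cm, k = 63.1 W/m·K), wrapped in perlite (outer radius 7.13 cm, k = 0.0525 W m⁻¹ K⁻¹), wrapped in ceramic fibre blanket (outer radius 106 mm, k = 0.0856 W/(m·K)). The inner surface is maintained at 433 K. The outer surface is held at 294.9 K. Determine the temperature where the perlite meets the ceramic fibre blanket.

Resistance network (inner→outer):
  R'_cast iron = ln(0.0542/0.0484)/(2πk) = 0.1132/(2π·63.1) = 2.855×10^-4 m·K/W
  R'_perlite = ln(0.0713/0.0542)/(2πk) = 0.2742/(2π·0.0525) = 0.8313 m·K/W
  R'_ceramic fibre blanket = ln(0.106/0.0713)/(2πk) = 0.3965/(2π·0.0856) = 0.7373 m·K/W
ΣR = 2.855×10^-4 + 0.8313 + 0.7373 = 1.569 m·K/W
Q' = ΔT/ΣR = (433 K − 294.9 K)/1.569 = 88.02 W/m
From the inner boundary to the perlite/ceramic fibre blanket interface, ΣR_partial = 0.8316 m·K/W.
T_interface = T_in − Q'·ΣR_partial = 433 K − (88.02)(0.8316) = 359.8 K

T = 359.8 K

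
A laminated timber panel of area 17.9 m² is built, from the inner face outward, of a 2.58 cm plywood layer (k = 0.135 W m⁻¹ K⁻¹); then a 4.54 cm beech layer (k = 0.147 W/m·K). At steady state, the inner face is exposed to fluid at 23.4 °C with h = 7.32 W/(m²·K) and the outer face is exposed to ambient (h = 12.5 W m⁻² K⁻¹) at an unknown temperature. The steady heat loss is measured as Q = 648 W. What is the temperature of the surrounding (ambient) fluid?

Sum the resistances:
  R_conv,in = 1/(hA) = 1/(7.32·17.9) = 0.007632 K/W
  R_plywood = L/(kA) = 0.0258/(0.135·17.9) = 0.01068 K/W
  R_beech = L/(kA) = 0.0454/(0.147·17.9) = 0.01725 K/W
  R_conv,out = 1/(hA) = 1/(12.5·17.9) = 0.004469 K/W
ΣR = 0.04003 K/W
ΔT = Q·ΣR = 648 × 0.04003 = 25.94 K
Heat flows outward, so T_out = T_in − ΔT = 23.4 − 25.94 = -2.54 °C

T_out = -2.54 °C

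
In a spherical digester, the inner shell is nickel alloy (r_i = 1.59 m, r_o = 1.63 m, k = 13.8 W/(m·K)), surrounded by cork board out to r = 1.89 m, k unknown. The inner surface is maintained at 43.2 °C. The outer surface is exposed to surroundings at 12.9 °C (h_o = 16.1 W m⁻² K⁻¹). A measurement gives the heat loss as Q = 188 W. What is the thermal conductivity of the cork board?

ΣR = ΔT/Q = |43.2 − 12.9|/188 = 0.1612 K/W
Known resistances:
  R_nickel alloy = (1/1.59 − 1/1.63)/(4πk) = 0.01543/(4π·13.8) = 8.900×10^-5 K/W
  R_conv,out = 1/(4πr²h) = 1/(4π·1.89²·16.1) = 0.001384 K/W
R_cork board = ΣR − ΣR_known = 0.1612 − 0.001473 = 0.1597 K/W
(1/r₁−1/r₂)/(4πk) = 0.1597 ⇒ k = 0.08440/(4π·0.1597) = 0.0421 W/m·K

k = 0.0421 W/m·K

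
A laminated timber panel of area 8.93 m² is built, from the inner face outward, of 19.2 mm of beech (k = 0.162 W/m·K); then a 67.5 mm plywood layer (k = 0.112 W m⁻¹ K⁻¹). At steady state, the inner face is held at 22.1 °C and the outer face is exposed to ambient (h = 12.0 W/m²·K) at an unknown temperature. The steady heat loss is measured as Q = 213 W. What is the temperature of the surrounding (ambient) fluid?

Series resistances:
  R_beech = L/(kA) = 0.0192/(0.162·8.93) = 0.01327 K/W
  R_plywood = L/(kA) = 0.0675/(0.112·8.93) = 0.06749 K/W
  R_conv,out = 1/(hA) = 1/(12.0·8.93) = 0.009332 K/W
ΣR = 0.09009 K/W
ΔT = Q·ΣR = 213 × 0.09009 = 19.19 K
Heat flows outward, so T_out = T_in − ΔT = 22.1 − 19.19 = 2.91 °C

T_out = 2.91 °C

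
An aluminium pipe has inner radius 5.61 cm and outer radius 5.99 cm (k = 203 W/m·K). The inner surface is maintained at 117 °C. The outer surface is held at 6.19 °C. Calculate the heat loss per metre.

Q' = 2.16×10^6 W/m

Q' = 2πk·ΔT/ln(r₂/r₁) = 2π × 203 × 110.81 / ln(0.0599/0.0561) = 2.16×10^6 W/m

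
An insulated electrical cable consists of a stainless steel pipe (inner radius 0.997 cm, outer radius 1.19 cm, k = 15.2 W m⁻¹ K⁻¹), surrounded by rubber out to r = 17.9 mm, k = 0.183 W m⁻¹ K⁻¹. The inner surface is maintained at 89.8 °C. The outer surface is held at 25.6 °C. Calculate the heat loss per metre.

Series thermal resistances, inner to outer:
  R'_stainless steel = ln(0.0119/0.00997)/(2πk) = 0.1770/(2π·15.2) = 0.001853 m·K/W
  R'_rubber = ln(0.0179/0.0119)/(2πk) = 0.4083/(2π·0.183) = 0.3551 m·K/W
ΣR = 0.001853 + 0.3551 = 0.3570 m·K/W
Q' = ΔT/ΣR = (89.8 °C − 25.6 °C)/0.3570 = 180 W/m

Q' = 180 W/m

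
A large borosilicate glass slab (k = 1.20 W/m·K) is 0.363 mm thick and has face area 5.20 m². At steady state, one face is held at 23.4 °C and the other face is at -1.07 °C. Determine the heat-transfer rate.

Q = kA·ΔT/L = 1.20 × 5.20 × |23.4 °C − -1.07 °C| / 3.63×10^-4 = 4.21×10^5 W

Q = 421 kW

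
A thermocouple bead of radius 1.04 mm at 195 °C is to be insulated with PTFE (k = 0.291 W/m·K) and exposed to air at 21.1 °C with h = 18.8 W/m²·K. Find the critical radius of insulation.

For a sphere, r_cr = 2k_ins/h = 2·0.291/18.8 = 0.0310 m = 3.10 cm

r_cr = 3.10 cm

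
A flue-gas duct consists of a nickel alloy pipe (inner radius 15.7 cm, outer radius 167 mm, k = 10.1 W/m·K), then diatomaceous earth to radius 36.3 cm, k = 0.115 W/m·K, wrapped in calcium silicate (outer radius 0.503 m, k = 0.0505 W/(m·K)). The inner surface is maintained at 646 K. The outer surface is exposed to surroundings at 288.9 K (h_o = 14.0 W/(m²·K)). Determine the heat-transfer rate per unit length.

Q' = 168 W/m

Resistance network (inner→outer):
  R'_nickel alloy = ln(0.167/0.157)/(2πk) = 0.06175/(2π·10.1) = 9.730×10^-4 m·K/W
  R'_diatomaceous earth = ln(0.363/0.167)/(2πk) = 0.7764/(2π·0.115) = 1.075 m·K/W
  R'_calcium silicate = ln(0.503/0.363)/(2πk) = 0.3262/(2π·0.0505) = 1.028 m·K/W
  R'_conv,out = 1/(2πr h) = 1/(2π·0.503·14.0) = 0.02260 m·K/W
ΣR = 9.730×10^-4 + 1.075 + 1.028 + 0.02260 = 2.127 m·K/W
Q' = ΔT/ΣR = (646 K − 288.9 K)/2.127 = 168 W/m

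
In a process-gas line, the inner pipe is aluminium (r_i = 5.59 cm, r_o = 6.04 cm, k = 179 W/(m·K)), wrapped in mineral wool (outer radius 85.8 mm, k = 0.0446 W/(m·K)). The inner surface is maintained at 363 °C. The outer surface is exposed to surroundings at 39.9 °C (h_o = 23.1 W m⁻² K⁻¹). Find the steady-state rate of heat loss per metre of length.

Treat each layer as a resistance in series:
  R'_aluminium = ln(0.0604/0.0559)/(2πk) = 0.07742/(2π·179) = 6.884×10^-5 m·K/W
  R'_mineral wool = ln(0.0858/0.0604)/(2πk) = 0.3510/(2π·0.0446) = 1.253 m·K/W
  R'_conv,out = 1/(2πr h) = 1/(2π·0.0858·23.1) = 0.08030 m·K/W
ΣR = 6.884×10^-5 + 1.253 + 0.08030 = 1.333 m·K/W
Q' = ΔT/ΣR = (363 °C − 39.9 °C)/1.333 = 242 W/m

Q' = 242 W/m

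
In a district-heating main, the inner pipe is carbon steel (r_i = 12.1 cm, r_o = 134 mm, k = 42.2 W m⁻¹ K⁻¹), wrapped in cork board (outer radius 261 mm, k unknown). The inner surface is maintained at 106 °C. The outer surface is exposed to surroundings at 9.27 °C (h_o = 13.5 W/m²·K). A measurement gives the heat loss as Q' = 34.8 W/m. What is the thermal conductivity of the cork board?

ΣR = ΔT/Q' = |106 − 9.27|/34.8 = 2.780 m·K/W
Known resistances:
  R'_carbon steel = ln(0.134/0.121)/(2πk) = 0.1020/(2π·42.2) = 3.849×10^-4 m·K/W
  R'_conv,out = 1/(2πr h) = 1/(2π·0.261·13.5) = 0.04517 m·K/W
R_cork board = ΣR − ΣR_known = 2.780 − 0.04555 = 2.734 m·K/W
ln(r₂/r₁)/(2πk) = 2.734 ⇒ k = 0.6667/(2π·2.734) = 0.0388 W/m·K

k = 0.0388 W/m·K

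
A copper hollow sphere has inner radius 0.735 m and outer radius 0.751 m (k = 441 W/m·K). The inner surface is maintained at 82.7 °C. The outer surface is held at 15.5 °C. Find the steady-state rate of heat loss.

Q = 12800 kW

Q = 4πk·ΔT/(1/r₁ − 1/r₂) = 4π × 441 × 67.2 / (1/0.735 − 1/0.751) = 1.28×10^7 W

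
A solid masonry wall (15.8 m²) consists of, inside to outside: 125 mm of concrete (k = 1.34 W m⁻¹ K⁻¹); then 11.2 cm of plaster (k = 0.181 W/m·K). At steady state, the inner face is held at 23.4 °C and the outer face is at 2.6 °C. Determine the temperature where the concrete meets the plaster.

Resistance network (inner→outer):
  R_concrete = L/(kA) = 0.125/(1.34·15.8) = 0.005904 K/W
  R_plaster = L/(kA) = 0.112/(0.181·15.8) = 0.03916 K/W
ΣR = 0.005904 + 0.03916 = 0.04506 K/W
Q = ΔT/ΣR = (23.4 °C − 2.6 °C)/0.04506 = 461.6 W
From the inner boundary to the concrete/plaster interface, ΣR_partial = 0.005904 K/W.
T_interface = T_in − Q·ΣR_partial = 23.4 °C − (461.6)(0.005904) = 20.7 °C

T = 20.7 °C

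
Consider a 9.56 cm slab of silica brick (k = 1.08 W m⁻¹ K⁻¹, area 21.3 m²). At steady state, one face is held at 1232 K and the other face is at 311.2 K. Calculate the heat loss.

Q = 2.22×10^5 W

Q = kA·ΔT/L = 1.08 × 21.3 × |1232 K − 311.2 K| / 0.0956 = 2.22×10^5 W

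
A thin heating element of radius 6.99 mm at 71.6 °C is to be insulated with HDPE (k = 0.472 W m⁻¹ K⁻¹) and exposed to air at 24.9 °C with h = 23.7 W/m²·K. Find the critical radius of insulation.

r_cr = 1.99 cm

For a cylinder, r_cr = k_ins/h = 0.472/23.7 = 0.0199 m = 1.99 cm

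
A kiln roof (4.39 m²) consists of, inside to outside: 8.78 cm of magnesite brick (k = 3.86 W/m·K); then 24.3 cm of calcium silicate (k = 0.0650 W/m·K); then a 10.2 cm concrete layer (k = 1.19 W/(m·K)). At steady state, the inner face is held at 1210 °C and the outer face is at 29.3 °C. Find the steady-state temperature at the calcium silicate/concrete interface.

Series thermal resistances, inner to outer:
  R_magnesite brick = L/(kA) = 0.0878/(3.86·4.39) = 0.005181 K/W
  R_calcium silicate = L/(kA) = 0.243/(0.0650·4.39) = 0.8516 K/W
  R_concrete = L/(kA) = 0.102/(1.19·4.39) = 0.01952 K/W
ΣR = 0.005181 + 0.8516 + 0.01952 = 0.8763 K/W
Q = ΔT/ΣR = (1210 °C − 29.3 °C)/0.8763 = 1347 W
From the inner boundary to the calcium silicate/concrete interface, ΣR_partial = 0.8568 K/W.
T_interface = T_in − Q·ΣR_partial = 1210 °C − (1347)(0.8568) = 56 °C

T = 56 °C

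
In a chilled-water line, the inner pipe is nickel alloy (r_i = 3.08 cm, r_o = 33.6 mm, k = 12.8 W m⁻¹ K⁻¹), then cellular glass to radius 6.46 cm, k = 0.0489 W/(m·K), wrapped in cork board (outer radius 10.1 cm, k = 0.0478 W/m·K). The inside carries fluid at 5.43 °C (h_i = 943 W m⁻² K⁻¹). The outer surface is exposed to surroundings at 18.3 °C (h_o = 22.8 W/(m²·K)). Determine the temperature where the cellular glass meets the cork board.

Treat each layer as a resistance in series:
  R'_conv,in = 1/(2πr h) = 1/(2π·0.0308·943) = 0.005480 m·K/W
  R'_nickel alloy = ln(0.0336/0.0308)/(2πk) = 0.08701/(2π·12.8) = 0.001082 m·K/W
  R'_cellular glass = ln(0.0646/0.0336)/(2πk) = 0.6537/(2π·0.0489) = 2.128 m·K/W
  R'_cork board = ln(0.101/0.0646)/(2πk) = 0.4469/(2π·0.0478) = 1.488 m·K/W
  R'_conv,out = 1/(2πr h) = 1/(2π·0.101·22.8) = 0.06911 m·K/W
ΣR = 0.005480 + 0.001082 + 2.128 + 1.488 + 0.06911 = 3.692 m·K/W
Q' = ΔT/ΣR = (5.43 °C − 18.3 °C)/3.692 = -3.486 W/m
From the inner boundary to the cellular glass/cork board interface, ΣR_partial = 2.135 m·K/W.
T_interface = T_in − Q'·ΣR_partial = 5.43 °C − (-3.486)(2.135) = 12.9 °C

T = 12.9 °C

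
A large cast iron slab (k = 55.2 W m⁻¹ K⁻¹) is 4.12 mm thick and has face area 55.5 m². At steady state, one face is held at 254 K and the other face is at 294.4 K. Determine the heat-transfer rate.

Q = kA·ΔT/L = 55.2 × 55.5 × |254 K − 294.4 K| / 0.00412 = 3.00×10^7 W

Q = 30000 kW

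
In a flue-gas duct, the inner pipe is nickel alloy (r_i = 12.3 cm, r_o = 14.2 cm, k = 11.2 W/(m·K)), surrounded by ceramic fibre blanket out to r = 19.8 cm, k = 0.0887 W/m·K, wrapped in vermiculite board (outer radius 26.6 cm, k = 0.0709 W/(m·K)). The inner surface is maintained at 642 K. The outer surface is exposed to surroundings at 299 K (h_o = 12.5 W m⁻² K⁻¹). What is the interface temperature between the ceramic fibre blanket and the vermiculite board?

Series thermal resistances, inner to outer:
  R'_nickel alloy = ln(0.142/0.123)/(2πk) = 0.1436/(2π·11.2) = 0.002041 m·K/W
  R'_ceramic fibre blanket = ln(0.198/0.142)/(2πk) = 0.3324/(2π·0.0887) = 0.5965 m·K/W
  R'_vermiculite board = ln(0.266/0.198)/(2πk) = 0.2952/(2π·0.0709) = 0.6627 m·K/W
  R'_conv,out = 1/(2πr h) = 1/(2π·0.266·12.5) = 0.04787 m·K/W
ΣR = 0.002041 + 0.5965 + 0.6627 + 0.04787 = 1.309 m·K/W
Q' = ΔT/ΣR = (642 K − 299 K)/1.309 = 262.0 W/m
From the inner boundary to the ceramic fibre blanket/vermiculite board interface, ΣR_partial = 0.5985 m·K/W.
T_interface = T_in − Q'·ΣR_partial = 642 K − (262.0)(0.5985) = 485 K

T = 485 K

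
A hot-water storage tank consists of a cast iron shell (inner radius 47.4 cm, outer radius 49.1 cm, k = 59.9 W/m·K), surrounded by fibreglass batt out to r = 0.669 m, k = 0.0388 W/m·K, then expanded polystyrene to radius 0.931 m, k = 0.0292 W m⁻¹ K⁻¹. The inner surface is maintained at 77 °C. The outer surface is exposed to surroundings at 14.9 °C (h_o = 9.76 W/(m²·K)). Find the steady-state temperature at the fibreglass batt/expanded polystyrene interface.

T = 46.6 °C

Resistance network (inner→outer):
  R_cast iron = (1/0.474 − 1/0.491)/(4πk) = 0.07304/(4π·59.9) = 9.704×10^-5 K/W
  R_fibreglass batt = (1/0.491 − 1/0.669)/(4πk) = 0.5419/(4π·0.0388) = 1.111 K/W
  R_expanded polystyrene = (1/0.669 − 1/0.931)/(4πk) = 0.4207/(4π·0.0292) = 1.146 K/W
  R_conv,out = 1/(4πr²h) = 1/(4π·0.931²·9.76) = 0.009407 K/W
ΣR = 9.704×10^-5 + 1.111 + 1.146 + 0.009407 = 2.267 K/W
Q = ΔT/ΣR = (77 °C − 14.9 °C)/2.267 = 27.39 W
From the inner boundary to the fibreglass batt/expanded polystyrene interface, ΣR_partial = 1.111 K/W.
T_interface = T_in − Q·ΣR_partial = 77 °C − (27.39)(1.111) = 46.6 °C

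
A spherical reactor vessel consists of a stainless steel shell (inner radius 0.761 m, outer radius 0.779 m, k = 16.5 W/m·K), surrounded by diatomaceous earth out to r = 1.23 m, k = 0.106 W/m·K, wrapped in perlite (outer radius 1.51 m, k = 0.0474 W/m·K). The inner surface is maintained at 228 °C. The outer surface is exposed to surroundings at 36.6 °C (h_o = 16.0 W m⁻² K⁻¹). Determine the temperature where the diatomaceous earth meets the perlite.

Series thermal resistances, inner to outer:
  R_stainless steel = (1/0.761 − 1/0.779)/(4πk) = 0.03036/(4π·16.5) = 1.464×10^-4 K/W
  R_diatomaceous earth = (1/0.779 − 1/1.23)/(4πk) = 0.4707/(4π·0.106) = 0.3534 K/W
  R_perlite = (1/1.23 − 1/1.51)/(4πk) = 0.1508/(4π·0.0474) = 0.2531 K/W
  R_conv,out = 1/(4πr²h) = 1/(4π·1.51²·16.0) = 0.002181 K/W
ΣR = 1.464×10^-4 + 0.3534 + 0.2531 + 0.002181 = 0.6088 K/W
Q = ΔT/ΣR = (228 °C − 36.6 °C)/0.6088 = 314.4 W
From the inner boundary to the diatomaceous earth/perlite interface, ΣR_partial = 0.3535 K/W.
T_interface = T_in − Q·ΣR_partial = 228 °C − (314.4)(0.3535) = 117 °C

T = 117 °C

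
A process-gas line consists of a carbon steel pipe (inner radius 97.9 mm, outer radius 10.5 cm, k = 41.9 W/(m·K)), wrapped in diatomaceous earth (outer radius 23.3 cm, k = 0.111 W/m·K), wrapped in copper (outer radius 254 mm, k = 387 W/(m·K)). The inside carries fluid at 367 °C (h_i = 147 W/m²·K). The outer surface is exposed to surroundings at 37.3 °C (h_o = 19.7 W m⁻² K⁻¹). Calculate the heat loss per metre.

Treat each layer as a resistance in series:
  R'_conv,in = 1/(2πr h) = 1/(2π·0.0979·147) = 0.01106 m·K/W
  R'_carbon steel = ln(0.105/0.0979)/(2πk) = 0.07001/(2π·41.9) = 2.659×10^-4 m·K/W
  R'_diatomaceous earth = ln(0.233/0.105)/(2πk) = 0.7971/(2π·0.111) = 1.143 m·K/W
  R'_copper = ln(0.254/0.233)/(2πk) = 0.08630/(2π·387) = 3.549×10^-5 m·K/W
  R'_conv,out = 1/(2πr h) = 1/(2π·0.254·19.7) = 0.03181 m·K/W
ΣR = 0.01106 + 2.659×10^-4 + 1.143 + 3.549×10^-5 + 0.03181 = 1.186 m·K/W
Q' = ΔT/ΣR = (367 °C − 37.3 °C)/1.186 = 278 W/m

Q' = 278 W/m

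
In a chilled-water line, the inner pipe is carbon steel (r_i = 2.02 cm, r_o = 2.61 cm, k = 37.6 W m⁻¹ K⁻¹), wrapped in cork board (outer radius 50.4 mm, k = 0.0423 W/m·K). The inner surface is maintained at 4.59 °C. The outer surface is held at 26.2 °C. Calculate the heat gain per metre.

Q' = 8.72 W/m

Resistance network (inner→outer):
  R'_carbon steel = ln(0.0261/0.0202)/(2πk) = 0.2563/(2π·37.6) = 0.001085 m·K/W
  R'_cork board = ln(0.0504/0.0261)/(2πk) = 0.6581/(2π·0.0423) = 2.476 m·K/W
ΣR = 0.001085 + 2.476 = 2.477 m·K/W
Q' = ΔT/ΣR = (4.59 °C − 26.2 °C)/2.477 = -8.72 W/m
(Negative Q' ⇒ heat flows inward; heat gain = 8.72 W/m.)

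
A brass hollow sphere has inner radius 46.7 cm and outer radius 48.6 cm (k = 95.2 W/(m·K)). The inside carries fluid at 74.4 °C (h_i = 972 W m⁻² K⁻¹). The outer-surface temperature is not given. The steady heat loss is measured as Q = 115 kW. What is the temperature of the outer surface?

Sum the resistances:
  R_conv,in = 1/(4πr²h) = 1/(4π·0.467²·972) = 3.754×10^-4 K/W
  R_brass = (1/0.467 − 1/0.486)/(4πk) = 0.08371/(4π·95.2) = 6.998×10^-5 K/W
ΣR = 4.454×10^-4 K/W
ΔT = Q·ΣR = 1.15×10^5 × 4.454×10^-4 = 51.22 K
Heat flows outward, so T_out = T_in − ΔT = 74.4 − 51.22 = 23.2 °C

T_out = 23.2 °C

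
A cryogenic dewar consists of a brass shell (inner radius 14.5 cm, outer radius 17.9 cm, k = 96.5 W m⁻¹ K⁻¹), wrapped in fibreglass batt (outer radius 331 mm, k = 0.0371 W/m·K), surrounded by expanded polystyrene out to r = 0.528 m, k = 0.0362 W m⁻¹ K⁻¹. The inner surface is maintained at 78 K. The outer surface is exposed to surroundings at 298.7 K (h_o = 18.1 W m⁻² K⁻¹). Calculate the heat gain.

Treat each layer as a resistance in series:
  R_brass = (1/0.145 − 1/0.179)/(4πk) = 1.310/(4π·96.5) = 0.001080 K/W
  R_fibreglass batt = (1/0.179 − 1/0.331)/(4πk) = 2.565/(4π·0.0371) = 5.503 K/W
  R_expanded polystyrene = (1/0.331 − 1/0.528)/(4πk) = 1.127/(4π·0.0362) = 2.478 K/W
  R_conv,out = 1/(4πr²h) = 1/(4π·0.528²·18.1) = 0.01577 K/W
ΣR = 0.001080 + 5.503 + 2.478 + 0.01577 = 7.998 K/W
Q = ΔT/ΣR = (78 K − 298.7 K)/7.998 = -27.6 W
(Negative Q ⇒ heat flows inward; heat gain = 27.6 W.)

Q = 27.6 W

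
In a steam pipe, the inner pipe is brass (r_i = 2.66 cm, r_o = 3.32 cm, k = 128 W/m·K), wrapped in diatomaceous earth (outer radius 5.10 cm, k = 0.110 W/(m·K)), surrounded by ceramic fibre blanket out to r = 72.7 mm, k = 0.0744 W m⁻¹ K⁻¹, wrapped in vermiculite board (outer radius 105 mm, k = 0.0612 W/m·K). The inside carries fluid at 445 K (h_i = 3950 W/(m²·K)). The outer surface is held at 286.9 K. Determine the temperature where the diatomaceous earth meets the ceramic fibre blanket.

Series thermal resistances, inner to outer:
  R'_conv,in = 1/(2πr h) = 1/(2π·0.0266·3950) = 0.001515 m·K/W
  R'_brass = ln(0.0332/0.0266)/(2πk) = 0.2216/(2π·128) = 2.756×10^-4 m·K/W
  R'_diatomaceous earth = ln(0.0510/0.0332)/(2πk) = 0.4293/(2π·0.110) = 0.6211 m·K/W
  R'_ceramic fibre blanket = ln(0.0727/0.0510)/(2πk) = 0.3545/(2π·0.0744) = 0.7584 m·K/W
  R'_vermiculite board = ln(0.105/0.0727)/(2πk) = 0.3676/(2π·0.0612) = 0.9560 m·K/W
ΣR = 0.001515 + 2.756×10^-4 + 0.6211 + 0.7584 + 0.9560 = 2.337 m·K/W
Q' = ΔT/ΣR = (445 K − 286.9 K)/2.337 = 67.65 W/m
From the inner boundary to the diatomaceous earth/ceramic fibre blanket interface, ΣR_partial = 0.6229 m·K/W.
T_interface = T_in − Q'·ΣR_partial = 445 K − (67.65)(0.6229) = 403 K

T = 403 K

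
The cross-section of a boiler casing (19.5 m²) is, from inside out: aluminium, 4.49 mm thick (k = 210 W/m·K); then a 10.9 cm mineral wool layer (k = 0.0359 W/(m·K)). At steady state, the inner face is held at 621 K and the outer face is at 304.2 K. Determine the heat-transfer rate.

Series thermal resistances, inner to outer:
  R_aluminium = L/(kA) = 0.00449/(210·19.5) = 1.096×10^-6 K/W
  R_mineral wool = L/(kA) = 0.109/(0.0359·19.5) = 0.1557 K/W
ΣR = 1.096×10^-6 + 0.1557 = 0.1557 K/W
Q = ΔT/ΣR = (621 K − 304.2 K)/0.1557 = 2030 W

Q = 2030 W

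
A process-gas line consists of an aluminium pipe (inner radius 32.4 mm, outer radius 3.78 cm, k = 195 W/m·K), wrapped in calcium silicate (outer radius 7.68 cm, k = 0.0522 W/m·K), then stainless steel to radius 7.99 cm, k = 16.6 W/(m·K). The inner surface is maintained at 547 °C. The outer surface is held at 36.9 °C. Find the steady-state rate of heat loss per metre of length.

Q' = 236 W/m

Resistance network (inner→outer):
  R'_aluminium = ln(0.0378/0.0324)/(2πk) = 0.1542/(2π·195) = 1.258×10^-4 m·K/W
  R'_calcium silicate = ln(0.0768/0.0378)/(2πk) = 0.7089/(2π·0.0522) = 2.161 m·K/W
  R'_stainless steel = ln(0.0799/0.0768)/(2πk) = 0.03957/(2π·16.6) = 3.794×10^-4 m·K/W
ΣR = 1.258×10^-4 + 2.161 + 3.794×10^-4 = 2.162 m·K/W
Q' = ΔT/ΣR = (547 °C − 36.9 °C)/2.162 = 236 W/m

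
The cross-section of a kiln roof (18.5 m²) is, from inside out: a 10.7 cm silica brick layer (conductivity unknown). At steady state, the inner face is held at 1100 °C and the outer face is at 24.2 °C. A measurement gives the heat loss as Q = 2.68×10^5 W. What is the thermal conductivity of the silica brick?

k = 1.44 W/m·K

ΣR = ΔT/Q = |1100 − 24.2|/2.68×10^5 = 0.004014 K/W
L/(kA) = 0.004014 ⇒ k = 0.107/(0.004014·18.5) = 1.44 W/m·K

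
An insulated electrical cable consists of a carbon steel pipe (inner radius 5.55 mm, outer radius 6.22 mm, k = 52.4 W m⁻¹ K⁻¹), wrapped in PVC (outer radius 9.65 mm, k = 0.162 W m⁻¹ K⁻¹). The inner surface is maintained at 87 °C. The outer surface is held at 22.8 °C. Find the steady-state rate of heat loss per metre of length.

Treat each layer as a resistance in series:
  R'_carbon steel = ln(0.00622/0.00555)/(2πk) = 0.1140/(2π·52.4) = 3.462×10^-4 m·K/W
  R'_PVC = ln(0.00965/0.00622)/(2πk) = 0.4392/(2π·0.162) = 0.4315 m·K/W
ΣR = 3.462×10^-4 + 0.4315 = 0.4318 m·K/W
Q' = ΔT/ΣR = (87 °C − 22.8 °C)/0.4318 = 149 W/m

Q' = 149 W/m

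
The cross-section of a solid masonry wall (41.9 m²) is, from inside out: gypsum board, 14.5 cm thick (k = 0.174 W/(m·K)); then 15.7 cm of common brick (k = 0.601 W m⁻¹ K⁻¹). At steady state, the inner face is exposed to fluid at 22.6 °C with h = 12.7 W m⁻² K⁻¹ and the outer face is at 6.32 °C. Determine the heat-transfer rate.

Treat each layer as a resistance in series:
  R_conv,in = 1/(hA) = 1/(12.7·41.9) = 0.001879 K/W
  R_gypsum board = L/(kA) = 0.145/(0.174·41.9) = 0.01989 K/W
  R_common brick = L/(kA) = 0.157/(0.601·41.9) = 0.006235 K/W
ΣR = 0.001879 + 0.01989 + 0.006235 = 0.02800 K/W
Q = ΔT/ΣR = (22.6 °C − 6.32 °C)/0.02800 = 581 W

Q = 581 W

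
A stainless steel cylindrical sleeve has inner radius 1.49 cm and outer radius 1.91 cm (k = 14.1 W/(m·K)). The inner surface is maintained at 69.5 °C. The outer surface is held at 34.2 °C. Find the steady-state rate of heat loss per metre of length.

Q' = 12.6 kW/m

Q' = 2πk·ΔT/ln(r₂/r₁) = 2π × 14.1 × 35.3 / ln(0.0191/0.0149) = 12600 W/m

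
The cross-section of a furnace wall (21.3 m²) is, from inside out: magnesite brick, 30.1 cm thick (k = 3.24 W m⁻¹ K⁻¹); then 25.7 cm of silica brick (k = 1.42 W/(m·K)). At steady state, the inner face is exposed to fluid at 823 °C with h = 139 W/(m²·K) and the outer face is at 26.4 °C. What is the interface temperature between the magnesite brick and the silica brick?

Series thermal resistances, inner to outer:
  R_conv,in = 1/(hA) = 1/(139·21.3) = 3.378×10^-4 K/W
  R_magnesite brick = L/(kA) = 0.301/(3.24·21.3) = 0.004362 K/W
  R_silica brick = L/(kA) = 0.257/(1.42·21.3) = 0.008497 K/W
ΣR = 3.378×10^-4 + 0.004362 + 0.008497 = 0.01320 K/W
Q = ΔT/ΣR = (823 °C − 26.4 °C)/0.01320 = 60350 W
From the inner boundary to the magnesite brick/silica brick interface, ΣR_partial = 0.004700 K/W.
T_interface = T_in − Q·ΣR_partial = 823 °C − (60350)(0.004700) = 539 °C

T = 539 °C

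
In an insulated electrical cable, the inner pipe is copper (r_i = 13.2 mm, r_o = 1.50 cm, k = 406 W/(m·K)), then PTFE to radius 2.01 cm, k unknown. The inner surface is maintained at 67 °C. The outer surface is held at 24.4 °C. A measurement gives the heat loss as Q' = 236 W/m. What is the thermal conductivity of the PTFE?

ΣR = ΔT/Q' = |67 − 24.4|/236 = 0.1805 m·K/W
Known resistances:
  R'_copper = ln(0.0150/0.0132)/(2πk) = 0.1278/(2π·406) = 5.011×10^-5 m·K/W
R_PTFE = ΣR − ΣR_known = 0.1805 − 5.011×10^-5 = 0.1804 m·K/W
ln(r₂/r₁)/(2πk) = 0.1804 ⇒ k = 0.2927/(2π·0.1804) = 0.258 W/m·K

k = 0.258 W/m·K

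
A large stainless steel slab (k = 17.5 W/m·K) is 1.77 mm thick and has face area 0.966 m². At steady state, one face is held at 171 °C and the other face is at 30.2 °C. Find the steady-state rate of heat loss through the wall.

Q = kA·ΔT/L = 17.5 × 0.966 × |171 °C − 30.2 °C| / 0.00177 = 1.34×10^6 W

Q = 1.34×10^6 W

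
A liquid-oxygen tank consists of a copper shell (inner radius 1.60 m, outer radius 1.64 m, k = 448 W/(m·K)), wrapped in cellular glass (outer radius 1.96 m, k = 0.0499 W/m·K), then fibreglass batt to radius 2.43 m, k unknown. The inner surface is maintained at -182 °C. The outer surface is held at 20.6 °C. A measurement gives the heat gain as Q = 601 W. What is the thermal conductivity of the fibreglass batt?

k = 0.0440 W/m·K

ΣR = ΔT/Q = |-182 − 20.6|/601 = 0.3371 K/W
Known resistances:
  R_copper = (1/1.60 − 1/1.64)/(4πk) = 0.01524/(4π·448) = 2.708×10^-6 K/W
  R_cellular glass = (1/1.64 − 1/1.96)/(4πk) = 0.09955/(4π·0.0499) = 0.1588 K/W
R_fibreglass batt = ΣR − ΣR_known = 0.3371 − 0.1588 = 0.1783 K/W
(1/r₁−1/r₂)/(4πk) = 0.1783 ⇒ k = 0.09868/(4π·0.1783) = 0.0440 W/m·K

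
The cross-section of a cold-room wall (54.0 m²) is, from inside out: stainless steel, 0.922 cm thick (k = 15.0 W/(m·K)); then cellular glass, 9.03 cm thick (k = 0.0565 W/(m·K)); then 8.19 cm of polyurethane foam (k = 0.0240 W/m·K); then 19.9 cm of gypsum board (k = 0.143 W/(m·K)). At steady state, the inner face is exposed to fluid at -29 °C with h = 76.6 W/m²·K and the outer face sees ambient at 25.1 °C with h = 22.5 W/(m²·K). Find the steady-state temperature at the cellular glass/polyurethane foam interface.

T = -15.5 °C

Series thermal resistances, inner to outer:
  R_conv,in = 1/(hA) = 1/(76.6·54.0) = 2.418×10^-4 K/W
  R_stainless steel = L/(kA) = 0.00922/(15.0·54.0) = 1.138×10^-5 K/W
  R_cellular glass = L/(kA) = 0.0903/(0.0565·54.0) = 0.02960 K/W
  R_polyurethane foam = L/(kA) = 0.0819/(0.0240·54.0) = 0.06319 K/W
  R_gypsum board = L/(kA) = 0.199/(0.143·54.0) = 0.02577 K/W
  R_conv,out = 1/(hA) = 1/(22.5·54.0) = 8.230×10^-4 K/W
ΣR = 2.418×10^-4 + 1.138×10^-5 + 0.02960 + 0.06319 + 0.02577 + 8.230×10^-4 = 0.1196 K/W
Q = ΔT/ΣR = (-29 °C − 25.1 °C)/0.1196 = -452.3 W
From the inner boundary to the cellular glass/polyurethane foam interface, ΣR_partial = 0.02985 K/W.
T_interface = T_in − Q·ΣR_partial = -29 °C − (-452.3)(0.02985) = -15.5 °C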